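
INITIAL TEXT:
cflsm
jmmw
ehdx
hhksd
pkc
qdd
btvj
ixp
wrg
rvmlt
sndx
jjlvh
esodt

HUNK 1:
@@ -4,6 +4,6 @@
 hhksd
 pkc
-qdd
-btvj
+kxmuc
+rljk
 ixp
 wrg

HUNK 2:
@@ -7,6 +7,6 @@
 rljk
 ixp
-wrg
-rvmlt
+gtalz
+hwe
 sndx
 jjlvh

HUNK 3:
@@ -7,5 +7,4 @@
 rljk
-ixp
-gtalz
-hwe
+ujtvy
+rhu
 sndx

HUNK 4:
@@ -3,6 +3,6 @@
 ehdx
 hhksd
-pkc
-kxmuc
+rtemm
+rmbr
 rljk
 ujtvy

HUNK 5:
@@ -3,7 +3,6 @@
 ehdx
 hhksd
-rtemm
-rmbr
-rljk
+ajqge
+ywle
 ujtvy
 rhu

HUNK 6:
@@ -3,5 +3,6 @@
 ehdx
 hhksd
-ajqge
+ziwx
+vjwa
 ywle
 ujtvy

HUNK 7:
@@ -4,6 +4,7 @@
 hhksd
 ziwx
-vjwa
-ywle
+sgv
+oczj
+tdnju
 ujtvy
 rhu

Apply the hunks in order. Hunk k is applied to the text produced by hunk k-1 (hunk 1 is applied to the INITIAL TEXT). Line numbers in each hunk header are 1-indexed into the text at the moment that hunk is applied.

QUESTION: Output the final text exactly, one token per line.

Hunk 1: at line 4 remove [qdd,btvj] add [kxmuc,rljk] -> 13 lines: cflsm jmmw ehdx hhksd pkc kxmuc rljk ixp wrg rvmlt sndx jjlvh esodt
Hunk 2: at line 7 remove [wrg,rvmlt] add [gtalz,hwe] -> 13 lines: cflsm jmmw ehdx hhksd pkc kxmuc rljk ixp gtalz hwe sndx jjlvh esodt
Hunk 3: at line 7 remove [ixp,gtalz,hwe] add [ujtvy,rhu] -> 12 lines: cflsm jmmw ehdx hhksd pkc kxmuc rljk ujtvy rhu sndx jjlvh esodt
Hunk 4: at line 3 remove [pkc,kxmuc] add [rtemm,rmbr] -> 12 lines: cflsm jmmw ehdx hhksd rtemm rmbr rljk ujtvy rhu sndx jjlvh esodt
Hunk 5: at line 3 remove [rtemm,rmbr,rljk] add [ajqge,ywle] -> 11 lines: cflsm jmmw ehdx hhksd ajqge ywle ujtvy rhu sndx jjlvh esodt
Hunk 6: at line 3 remove [ajqge] add [ziwx,vjwa] -> 12 lines: cflsm jmmw ehdx hhksd ziwx vjwa ywle ujtvy rhu sndx jjlvh esodt
Hunk 7: at line 4 remove [vjwa,ywle] add [sgv,oczj,tdnju] -> 13 lines: cflsm jmmw ehdx hhksd ziwx sgv oczj tdnju ujtvy rhu sndx jjlvh esodt

Answer: cflsm
jmmw
ehdx
hhksd
ziwx
sgv
oczj
tdnju
ujtvy
rhu
sndx
jjlvh
esodt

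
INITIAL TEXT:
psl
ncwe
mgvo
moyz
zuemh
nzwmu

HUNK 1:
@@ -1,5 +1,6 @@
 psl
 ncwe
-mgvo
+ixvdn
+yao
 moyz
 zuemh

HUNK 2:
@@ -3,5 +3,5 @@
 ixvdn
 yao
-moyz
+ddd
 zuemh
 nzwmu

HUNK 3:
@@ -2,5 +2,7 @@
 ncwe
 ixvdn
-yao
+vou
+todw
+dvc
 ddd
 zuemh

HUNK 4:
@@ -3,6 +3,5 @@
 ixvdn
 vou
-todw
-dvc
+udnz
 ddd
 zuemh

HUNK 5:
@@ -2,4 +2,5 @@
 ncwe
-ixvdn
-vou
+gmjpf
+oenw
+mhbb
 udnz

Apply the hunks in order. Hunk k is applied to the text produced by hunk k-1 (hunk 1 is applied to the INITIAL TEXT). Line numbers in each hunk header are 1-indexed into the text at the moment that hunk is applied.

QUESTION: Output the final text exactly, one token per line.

Hunk 1: at line 1 remove [mgvo] add [ixvdn,yao] -> 7 lines: psl ncwe ixvdn yao moyz zuemh nzwmu
Hunk 2: at line 3 remove [moyz] add [ddd] -> 7 lines: psl ncwe ixvdn yao ddd zuemh nzwmu
Hunk 3: at line 2 remove [yao] add [vou,todw,dvc] -> 9 lines: psl ncwe ixvdn vou todw dvc ddd zuemh nzwmu
Hunk 4: at line 3 remove [todw,dvc] add [udnz] -> 8 lines: psl ncwe ixvdn vou udnz ddd zuemh nzwmu
Hunk 5: at line 2 remove [ixvdn,vou] add [gmjpf,oenw,mhbb] -> 9 lines: psl ncwe gmjpf oenw mhbb udnz ddd zuemh nzwmu

Answer: psl
ncwe
gmjpf
oenw
mhbb
udnz
ddd
zuemh
nzwmu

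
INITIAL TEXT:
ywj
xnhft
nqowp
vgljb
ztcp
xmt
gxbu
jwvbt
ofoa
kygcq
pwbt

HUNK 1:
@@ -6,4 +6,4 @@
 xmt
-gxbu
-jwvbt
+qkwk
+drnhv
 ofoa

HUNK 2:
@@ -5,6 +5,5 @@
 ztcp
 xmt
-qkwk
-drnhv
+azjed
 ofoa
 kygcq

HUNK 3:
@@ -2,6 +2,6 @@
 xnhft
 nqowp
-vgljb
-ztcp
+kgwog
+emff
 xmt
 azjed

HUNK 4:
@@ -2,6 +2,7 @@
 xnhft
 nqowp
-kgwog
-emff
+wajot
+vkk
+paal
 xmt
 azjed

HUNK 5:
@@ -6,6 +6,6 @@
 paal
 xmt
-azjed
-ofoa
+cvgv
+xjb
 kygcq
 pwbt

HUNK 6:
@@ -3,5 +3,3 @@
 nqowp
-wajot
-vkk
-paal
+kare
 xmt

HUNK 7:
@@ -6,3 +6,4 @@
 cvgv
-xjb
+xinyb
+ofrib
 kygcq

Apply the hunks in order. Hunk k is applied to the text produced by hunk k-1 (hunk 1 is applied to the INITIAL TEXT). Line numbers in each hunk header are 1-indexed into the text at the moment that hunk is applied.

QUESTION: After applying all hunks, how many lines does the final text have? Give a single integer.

Hunk 1: at line 6 remove [gxbu,jwvbt] add [qkwk,drnhv] -> 11 lines: ywj xnhft nqowp vgljb ztcp xmt qkwk drnhv ofoa kygcq pwbt
Hunk 2: at line 5 remove [qkwk,drnhv] add [azjed] -> 10 lines: ywj xnhft nqowp vgljb ztcp xmt azjed ofoa kygcq pwbt
Hunk 3: at line 2 remove [vgljb,ztcp] add [kgwog,emff] -> 10 lines: ywj xnhft nqowp kgwog emff xmt azjed ofoa kygcq pwbt
Hunk 4: at line 2 remove [kgwog,emff] add [wajot,vkk,paal] -> 11 lines: ywj xnhft nqowp wajot vkk paal xmt azjed ofoa kygcq pwbt
Hunk 5: at line 6 remove [azjed,ofoa] add [cvgv,xjb] -> 11 lines: ywj xnhft nqowp wajot vkk paal xmt cvgv xjb kygcq pwbt
Hunk 6: at line 3 remove [wajot,vkk,paal] add [kare] -> 9 lines: ywj xnhft nqowp kare xmt cvgv xjb kygcq pwbt
Hunk 7: at line 6 remove [xjb] add [xinyb,ofrib] -> 10 lines: ywj xnhft nqowp kare xmt cvgv xinyb ofrib kygcq pwbt
Final line count: 10

Answer: 10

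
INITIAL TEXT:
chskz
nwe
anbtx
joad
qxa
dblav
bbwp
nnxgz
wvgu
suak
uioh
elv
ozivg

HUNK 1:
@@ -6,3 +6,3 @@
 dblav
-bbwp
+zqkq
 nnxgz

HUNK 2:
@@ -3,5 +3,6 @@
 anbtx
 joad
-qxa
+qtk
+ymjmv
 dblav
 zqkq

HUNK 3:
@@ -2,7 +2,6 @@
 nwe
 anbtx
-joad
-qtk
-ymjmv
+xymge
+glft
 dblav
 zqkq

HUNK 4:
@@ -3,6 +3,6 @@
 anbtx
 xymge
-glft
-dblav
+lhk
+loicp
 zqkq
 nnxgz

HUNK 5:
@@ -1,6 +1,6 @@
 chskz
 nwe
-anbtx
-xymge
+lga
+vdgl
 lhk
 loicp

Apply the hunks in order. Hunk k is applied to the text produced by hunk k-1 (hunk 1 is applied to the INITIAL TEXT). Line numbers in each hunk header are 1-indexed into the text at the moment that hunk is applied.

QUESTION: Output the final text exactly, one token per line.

Answer: chskz
nwe
lga
vdgl
lhk
loicp
zqkq
nnxgz
wvgu
suak
uioh
elv
ozivg

Derivation:
Hunk 1: at line 6 remove [bbwp] add [zqkq] -> 13 lines: chskz nwe anbtx joad qxa dblav zqkq nnxgz wvgu suak uioh elv ozivg
Hunk 2: at line 3 remove [qxa] add [qtk,ymjmv] -> 14 lines: chskz nwe anbtx joad qtk ymjmv dblav zqkq nnxgz wvgu suak uioh elv ozivg
Hunk 3: at line 2 remove [joad,qtk,ymjmv] add [xymge,glft] -> 13 lines: chskz nwe anbtx xymge glft dblav zqkq nnxgz wvgu suak uioh elv ozivg
Hunk 4: at line 3 remove [glft,dblav] add [lhk,loicp] -> 13 lines: chskz nwe anbtx xymge lhk loicp zqkq nnxgz wvgu suak uioh elv ozivg
Hunk 5: at line 1 remove [anbtx,xymge] add [lga,vdgl] -> 13 lines: chskz nwe lga vdgl lhk loicp zqkq nnxgz wvgu suak uioh elv ozivg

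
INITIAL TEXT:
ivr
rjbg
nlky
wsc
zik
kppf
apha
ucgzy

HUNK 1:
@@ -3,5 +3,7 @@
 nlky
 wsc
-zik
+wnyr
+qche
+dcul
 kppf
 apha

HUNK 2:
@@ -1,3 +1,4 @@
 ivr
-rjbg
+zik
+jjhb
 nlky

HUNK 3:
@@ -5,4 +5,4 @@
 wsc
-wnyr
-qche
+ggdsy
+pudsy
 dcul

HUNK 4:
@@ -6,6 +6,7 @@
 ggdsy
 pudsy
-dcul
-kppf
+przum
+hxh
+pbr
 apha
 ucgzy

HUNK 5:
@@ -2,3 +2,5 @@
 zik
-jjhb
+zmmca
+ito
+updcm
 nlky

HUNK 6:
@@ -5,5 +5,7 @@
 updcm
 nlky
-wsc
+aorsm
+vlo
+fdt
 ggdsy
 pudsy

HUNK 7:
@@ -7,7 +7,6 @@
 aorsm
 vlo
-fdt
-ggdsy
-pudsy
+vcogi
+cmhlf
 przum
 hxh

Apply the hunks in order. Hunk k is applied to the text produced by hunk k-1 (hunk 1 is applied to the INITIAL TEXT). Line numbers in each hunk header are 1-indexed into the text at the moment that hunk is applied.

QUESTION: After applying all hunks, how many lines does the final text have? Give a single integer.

Hunk 1: at line 3 remove [zik] add [wnyr,qche,dcul] -> 10 lines: ivr rjbg nlky wsc wnyr qche dcul kppf apha ucgzy
Hunk 2: at line 1 remove [rjbg] add [zik,jjhb] -> 11 lines: ivr zik jjhb nlky wsc wnyr qche dcul kppf apha ucgzy
Hunk 3: at line 5 remove [wnyr,qche] add [ggdsy,pudsy] -> 11 lines: ivr zik jjhb nlky wsc ggdsy pudsy dcul kppf apha ucgzy
Hunk 4: at line 6 remove [dcul,kppf] add [przum,hxh,pbr] -> 12 lines: ivr zik jjhb nlky wsc ggdsy pudsy przum hxh pbr apha ucgzy
Hunk 5: at line 2 remove [jjhb] add [zmmca,ito,updcm] -> 14 lines: ivr zik zmmca ito updcm nlky wsc ggdsy pudsy przum hxh pbr apha ucgzy
Hunk 6: at line 5 remove [wsc] add [aorsm,vlo,fdt] -> 16 lines: ivr zik zmmca ito updcm nlky aorsm vlo fdt ggdsy pudsy przum hxh pbr apha ucgzy
Hunk 7: at line 7 remove [fdt,ggdsy,pudsy] add [vcogi,cmhlf] -> 15 lines: ivr zik zmmca ito updcm nlky aorsm vlo vcogi cmhlf przum hxh pbr apha ucgzy
Final line count: 15

Answer: 15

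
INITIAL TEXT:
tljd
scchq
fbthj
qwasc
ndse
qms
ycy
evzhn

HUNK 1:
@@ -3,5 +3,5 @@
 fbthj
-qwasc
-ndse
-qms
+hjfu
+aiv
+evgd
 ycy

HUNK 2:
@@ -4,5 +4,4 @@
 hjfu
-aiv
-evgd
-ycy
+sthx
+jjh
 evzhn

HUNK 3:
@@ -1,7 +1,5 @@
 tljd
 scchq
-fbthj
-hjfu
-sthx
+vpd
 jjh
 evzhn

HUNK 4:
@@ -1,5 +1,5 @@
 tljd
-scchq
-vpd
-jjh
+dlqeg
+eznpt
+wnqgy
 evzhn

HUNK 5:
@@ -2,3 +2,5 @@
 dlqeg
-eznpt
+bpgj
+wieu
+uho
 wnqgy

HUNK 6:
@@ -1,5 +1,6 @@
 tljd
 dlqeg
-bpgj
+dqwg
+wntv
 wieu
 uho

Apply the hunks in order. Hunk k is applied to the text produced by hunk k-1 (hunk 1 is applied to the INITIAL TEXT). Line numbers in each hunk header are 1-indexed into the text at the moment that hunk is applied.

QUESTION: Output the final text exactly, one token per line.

Hunk 1: at line 3 remove [qwasc,ndse,qms] add [hjfu,aiv,evgd] -> 8 lines: tljd scchq fbthj hjfu aiv evgd ycy evzhn
Hunk 2: at line 4 remove [aiv,evgd,ycy] add [sthx,jjh] -> 7 lines: tljd scchq fbthj hjfu sthx jjh evzhn
Hunk 3: at line 1 remove [fbthj,hjfu,sthx] add [vpd] -> 5 lines: tljd scchq vpd jjh evzhn
Hunk 4: at line 1 remove [scchq,vpd,jjh] add [dlqeg,eznpt,wnqgy] -> 5 lines: tljd dlqeg eznpt wnqgy evzhn
Hunk 5: at line 2 remove [eznpt] add [bpgj,wieu,uho] -> 7 lines: tljd dlqeg bpgj wieu uho wnqgy evzhn
Hunk 6: at line 1 remove [bpgj] add [dqwg,wntv] -> 8 lines: tljd dlqeg dqwg wntv wieu uho wnqgy evzhn

Answer: tljd
dlqeg
dqwg
wntv
wieu
uho
wnqgy
evzhn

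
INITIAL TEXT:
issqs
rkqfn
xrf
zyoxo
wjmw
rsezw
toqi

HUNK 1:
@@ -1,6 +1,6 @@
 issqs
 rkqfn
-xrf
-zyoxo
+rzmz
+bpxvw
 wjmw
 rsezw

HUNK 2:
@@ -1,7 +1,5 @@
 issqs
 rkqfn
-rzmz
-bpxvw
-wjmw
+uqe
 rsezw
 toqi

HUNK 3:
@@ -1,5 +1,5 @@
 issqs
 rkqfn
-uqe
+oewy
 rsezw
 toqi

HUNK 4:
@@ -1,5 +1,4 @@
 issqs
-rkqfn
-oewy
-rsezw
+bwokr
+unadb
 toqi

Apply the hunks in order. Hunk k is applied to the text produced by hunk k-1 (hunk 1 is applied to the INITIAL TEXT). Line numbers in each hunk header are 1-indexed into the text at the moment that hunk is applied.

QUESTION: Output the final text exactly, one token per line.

Hunk 1: at line 1 remove [xrf,zyoxo] add [rzmz,bpxvw] -> 7 lines: issqs rkqfn rzmz bpxvw wjmw rsezw toqi
Hunk 2: at line 1 remove [rzmz,bpxvw,wjmw] add [uqe] -> 5 lines: issqs rkqfn uqe rsezw toqi
Hunk 3: at line 1 remove [uqe] add [oewy] -> 5 lines: issqs rkqfn oewy rsezw toqi
Hunk 4: at line 1 remove [rkqfn,oewy,rsezw] add [bwokr,unadb] -> 4 lines: issqs bwokr unadb toqi

Answer: issqs
bwokr
unadb
toqi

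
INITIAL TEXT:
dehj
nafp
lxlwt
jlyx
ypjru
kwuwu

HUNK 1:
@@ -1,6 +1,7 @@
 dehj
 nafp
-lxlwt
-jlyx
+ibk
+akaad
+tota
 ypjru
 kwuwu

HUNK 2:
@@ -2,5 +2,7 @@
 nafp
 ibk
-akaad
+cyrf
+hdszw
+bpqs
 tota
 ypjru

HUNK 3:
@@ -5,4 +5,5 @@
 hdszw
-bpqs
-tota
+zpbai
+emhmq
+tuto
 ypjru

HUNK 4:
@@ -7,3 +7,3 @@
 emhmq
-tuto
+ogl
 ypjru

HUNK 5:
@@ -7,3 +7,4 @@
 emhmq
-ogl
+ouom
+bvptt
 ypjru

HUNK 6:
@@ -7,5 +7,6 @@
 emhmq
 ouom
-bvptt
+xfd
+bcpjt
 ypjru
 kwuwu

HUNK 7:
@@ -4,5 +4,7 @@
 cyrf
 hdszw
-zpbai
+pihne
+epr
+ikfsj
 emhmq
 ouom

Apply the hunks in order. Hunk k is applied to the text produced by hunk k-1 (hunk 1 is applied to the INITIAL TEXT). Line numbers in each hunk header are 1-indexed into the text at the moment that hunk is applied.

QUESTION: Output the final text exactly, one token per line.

Hunk 1: at line 1 remove [lxlwt,jlyx] add [ibk,akaad,tota] -> 7 lines: dehj nafp ibk akaad tota ypjru kwuwu
Hunk 2: at line 2 remove [akaad] add [cyrf,hdszw,bpqs] -> 9 lines: dehj nafp ibk cyrf hdszw bpqs tota ypjru kwuwu
Hunk 3: at line 5 remove [bpqs,tota] add [zpbai,emhmq,tuto] -> 10 lines: dehj nafp ibk cyrf hdszw zpbai emhmq tuto ypjru kwuwu
Hunk 4: at line 7 remove [tuto] add [ogl] -> 10 lines: dehj nafp ibk cyrf hdszw zpbai emhmq ogl ypjru kwuwu
Hunk 5: at line 7 remove [ogl] add [ouom,bvptt] -> 11 lines: dehj nafp ibk cyrf hdszw zpbai emhmq ouom bvptt ypjru kwuwu
Hunk 6: at line 7 remove [bvptt] add [xfd,bcpjt] -> 12 lines: dehj nafp ibk cyrf hdszw zpbai emhmq ouom xfd bcpjt ypjru kwuwu
Hunk 7: at line 4 remove [zpbai] add [pihne,epr,ikfsj] -> 14 lines: dehj nafp ibk cyrf hdszw pihne epr ikfsj emhmq ouom xfd bcpjt ypjru kwuwu

Answer: dehj
nafp
ibk
cyrf
hdszw
pihne
epr
ikfsj
emhmq
ouom
xfd
bcpjt
ypjru
kwuwu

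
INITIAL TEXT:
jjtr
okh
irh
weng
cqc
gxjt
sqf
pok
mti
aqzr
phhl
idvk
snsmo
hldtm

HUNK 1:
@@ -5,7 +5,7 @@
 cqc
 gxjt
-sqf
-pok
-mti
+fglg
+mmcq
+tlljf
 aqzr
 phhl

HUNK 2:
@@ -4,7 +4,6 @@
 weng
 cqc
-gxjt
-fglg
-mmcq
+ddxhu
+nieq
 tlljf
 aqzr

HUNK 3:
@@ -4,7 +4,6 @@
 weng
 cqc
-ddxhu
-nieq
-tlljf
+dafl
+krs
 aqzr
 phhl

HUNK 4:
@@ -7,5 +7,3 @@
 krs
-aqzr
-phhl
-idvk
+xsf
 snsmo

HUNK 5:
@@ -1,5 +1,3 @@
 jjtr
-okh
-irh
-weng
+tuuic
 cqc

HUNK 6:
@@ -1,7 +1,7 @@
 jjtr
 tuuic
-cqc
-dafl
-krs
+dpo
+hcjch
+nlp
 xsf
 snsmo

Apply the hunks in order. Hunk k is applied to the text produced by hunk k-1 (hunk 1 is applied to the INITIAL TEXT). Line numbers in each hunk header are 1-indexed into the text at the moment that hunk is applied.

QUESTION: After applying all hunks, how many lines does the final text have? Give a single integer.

Hunk 1: at line 5 remove [sqf,pok,mti] add [fglg,mmcq,tlljf] -> 14 lines: jjtr okh irh weng cqc gxjt fglg mmcq tlljf aqzr phhl idvk snsmo hldtm
Hunk 2: at line 4 remove [gxjt,fglg,mmcq] add [ddxhu,nieq] -> 13 lines: jjtr okh irh weng cqc ddxhu nieq tlljf aqzr phhl idvk snsmo hldtm
Hunk 3: at line 4 remove [ddxhu,nieq,tlljf] add [dafl,krs] -> 12 lines: jjtr okh irh weng cqc dafl krs aqzr phhl idvk snsmo hldtm
Hunk 4: at line 7 remove [aqzr,phhl,idvk] add [xsf] -> 10 lines: jjtr okh irh weng cqc dafl krs xsf snsmo hldtm
Hunk 5: at line 1 remove [okh,irh,weng] add [tuuic] -> 8 lines: jjtr tuuic cqc dafl krs xsf snsmo hldtm
Hunk 6: at line 1 remove [cqc,dafl,krs] add [dpo,hcjch,nlp] -> 8 lines: jjtr tuuic dpo hcjch nlp xsf snsmo hldtm
Final line count: 8

Answer: 8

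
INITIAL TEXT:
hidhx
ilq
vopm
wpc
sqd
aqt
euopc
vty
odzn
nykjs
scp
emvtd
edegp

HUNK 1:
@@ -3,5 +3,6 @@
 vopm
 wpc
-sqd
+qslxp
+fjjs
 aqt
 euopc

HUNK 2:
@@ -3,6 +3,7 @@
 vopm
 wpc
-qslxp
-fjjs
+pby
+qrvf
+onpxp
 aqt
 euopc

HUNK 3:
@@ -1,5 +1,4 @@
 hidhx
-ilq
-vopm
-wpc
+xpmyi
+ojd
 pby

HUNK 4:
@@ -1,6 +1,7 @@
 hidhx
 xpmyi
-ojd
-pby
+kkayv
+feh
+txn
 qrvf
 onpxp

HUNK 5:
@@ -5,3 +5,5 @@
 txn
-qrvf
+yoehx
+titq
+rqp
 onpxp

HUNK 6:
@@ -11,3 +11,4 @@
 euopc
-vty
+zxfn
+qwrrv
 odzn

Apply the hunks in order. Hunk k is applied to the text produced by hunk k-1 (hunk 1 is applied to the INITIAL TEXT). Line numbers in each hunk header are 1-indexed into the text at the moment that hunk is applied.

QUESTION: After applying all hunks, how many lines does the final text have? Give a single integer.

Answer: 18

Derivation:
Hunk 1: at line 3 remove [sqd] add [qslxp,fjjs] -> 14 lines: hidhx ilq vopm wpc qslxp fjjs aqt euopc vty odzn nykjs scp emvtd edegp
Hunk 2: at line 3 remove [qslxp,fjjs] add [pby,qrvf,onpxp] -> 15 lines: hidhx ilq vopm wpc pby qrvf onpxp aqt euopc vty odzn nykjs scp emvtd edegp
Hunk 3: at line 1 remove [ilq,vopm,wpc] add [xpmyi,ojd] -> 14 lines: hidhx xpmyi ojd pby qrvf onpxp aqt euopc vty odzn nykjs scp emvtd edegp
Hunk 4: at line 1 remove [ojd,pby] add [kkayv,feh,txn] -> 15 lines: hidhx xpmyi kkayv feh txn qrvf onpxp aqt euopc vty odzn nykjs scp emvtd edegp
Hunk 5: at line 5 remove [qrvf] add [yoehx,titq,rqp] -> 17 lines: hidhx xpmyi kkayv feh txn yoehx titq rqp onpxp aqt euopc vty odzn nykjs scp emvtd edegp
Hunk 6: at line 11 remove [vty] add [zxfn,qwrrv] -> 18 lines: hidhx xpmyi kkayv feh txn yoehx titq rqp onpxp aqt euopc zxfn qwrrv odzn nykjs scp emvtd edegp
Final line count: 18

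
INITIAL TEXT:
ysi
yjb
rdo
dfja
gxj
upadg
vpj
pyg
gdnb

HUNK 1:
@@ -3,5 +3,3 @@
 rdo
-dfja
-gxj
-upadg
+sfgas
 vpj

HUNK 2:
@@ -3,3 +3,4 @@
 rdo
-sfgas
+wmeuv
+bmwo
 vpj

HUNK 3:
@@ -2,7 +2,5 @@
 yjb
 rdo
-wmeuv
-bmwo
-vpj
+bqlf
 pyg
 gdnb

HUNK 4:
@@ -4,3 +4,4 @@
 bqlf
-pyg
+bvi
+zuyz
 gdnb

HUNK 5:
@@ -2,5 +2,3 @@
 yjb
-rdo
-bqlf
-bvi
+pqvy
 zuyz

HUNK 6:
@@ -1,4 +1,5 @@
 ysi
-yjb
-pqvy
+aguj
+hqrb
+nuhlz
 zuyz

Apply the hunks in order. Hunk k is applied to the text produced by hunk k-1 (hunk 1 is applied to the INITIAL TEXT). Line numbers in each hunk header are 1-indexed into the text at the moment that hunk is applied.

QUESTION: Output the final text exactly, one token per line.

Hunk 1: at line 3 remove [dfja,gxj,upadg] add [sfgas] -> 7 lines: ysi yjb rdo sfgas vpj pyg gdnb
Hunk 2: at line 3 remove [sfgas] add [wmeuv,bmwo] -> 8 lines: ysi yjb rdo wmeuv bmwo vpj pyg gdnb
Hunk 3: at line 2 remove [wmeuv,bmwo,vpj] add [bqlf] -> 6 lines: ysi yjb rdo bqlf pyg gdnb
Hunk 4: at line 4 remove [pyg] add [bvi,zuyz] -> 7 lines: ysi yjb rdo bqlf bvi zuyz gdnb
Hunk 5: at line 2 remove [rdo,bqlf,bvi] add [pqvy] -> 5 lines: ysi yjb pqvy zuyz gdnb
Hunk 6: at line 1 remove [yjb,pqvy] add [aguj,hqrb,nuhlz] -> 6 lines: ysi aguj hqrb nuhlz zuyz gdnb

Answer: ysi
aguj
hqrb
nuhlz
zuyz
gdnb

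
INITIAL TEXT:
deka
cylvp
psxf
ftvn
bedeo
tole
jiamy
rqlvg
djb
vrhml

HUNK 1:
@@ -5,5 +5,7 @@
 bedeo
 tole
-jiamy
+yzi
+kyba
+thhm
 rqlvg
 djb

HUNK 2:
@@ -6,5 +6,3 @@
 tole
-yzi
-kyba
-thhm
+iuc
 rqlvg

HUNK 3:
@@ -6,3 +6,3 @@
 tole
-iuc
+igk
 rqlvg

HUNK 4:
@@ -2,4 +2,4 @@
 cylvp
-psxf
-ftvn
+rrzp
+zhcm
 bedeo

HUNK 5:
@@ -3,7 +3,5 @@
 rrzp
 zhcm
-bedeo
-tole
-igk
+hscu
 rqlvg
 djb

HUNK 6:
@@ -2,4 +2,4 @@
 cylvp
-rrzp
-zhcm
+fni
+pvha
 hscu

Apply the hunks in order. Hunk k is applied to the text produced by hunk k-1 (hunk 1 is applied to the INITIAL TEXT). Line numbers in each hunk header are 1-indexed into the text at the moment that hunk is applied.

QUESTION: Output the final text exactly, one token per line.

Answer: deka
cylvp
fni
pvha
hscu
rqlvg
djb
vrhml

Derivation:
Hunk 1: at line 5 remove [jiamy] add [yzi,kyba,thhm] -> 12 lines: deka cylvp psxf ftvn bedeo tole yzi kyba thhm rqlvg djb vrhml
Hunk 2: at line 6 remove [yzi,kyba,thhm] add [iuc] -> 10 lines: deka cylvp psxf ftvn bedeo tole iuc rqlvg djb vrhml
Hunk 3: at line 6 remove [iuc] add [igk] -> 10 lines: deka cylvp psxf ftvn bedeo tole igk rqlvg djb vrhml
Hunk 4: at line 2 remove [psxf,ftvn] add [rrzp,zhcm] -> 10 lines: deka cylvp rrzp zhcm bedeo tole igk rqlvg djb vrhml
Hunk 5: at line 3 remove [bedeo,tole,igk] add [hscu] -> 8 lines: deka cylvp rrzp zhcm hscu rqlvg djb vrhml
Hunk 6: at line 2 remove [rrzp,zhcm] add [fni,pvha] -> 8 lines: deka cylvp fni pvha hscu rqlvg djb vrhml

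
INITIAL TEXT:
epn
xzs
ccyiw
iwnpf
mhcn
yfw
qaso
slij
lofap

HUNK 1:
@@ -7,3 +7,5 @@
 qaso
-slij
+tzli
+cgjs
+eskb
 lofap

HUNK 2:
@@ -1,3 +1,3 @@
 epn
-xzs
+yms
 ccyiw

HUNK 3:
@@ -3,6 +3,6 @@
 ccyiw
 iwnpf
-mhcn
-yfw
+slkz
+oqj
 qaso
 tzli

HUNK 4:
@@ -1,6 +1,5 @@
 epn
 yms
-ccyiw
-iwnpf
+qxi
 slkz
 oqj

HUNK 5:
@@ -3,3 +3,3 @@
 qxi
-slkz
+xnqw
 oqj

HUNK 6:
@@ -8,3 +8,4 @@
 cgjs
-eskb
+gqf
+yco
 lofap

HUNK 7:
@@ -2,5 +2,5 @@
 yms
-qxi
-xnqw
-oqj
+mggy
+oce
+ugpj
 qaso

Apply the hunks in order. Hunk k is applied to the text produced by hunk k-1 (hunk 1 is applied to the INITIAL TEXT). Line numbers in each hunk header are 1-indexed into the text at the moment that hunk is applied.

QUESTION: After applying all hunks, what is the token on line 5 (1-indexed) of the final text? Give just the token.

Hunk 1: at line 7 remove [slij] add [tzli,cgjs,eskb] -> 11 lines: epn xzs ccyiw iwnpf mhcn yfw qaso tzli cgjs eskb lofap
Hunk 2: at line 1 remove [xzs] add [yms] -> 11 lines: epn yms ccyiw iwnpf mhcn yfw qaso tzli cgjs eskb lofap
Hunk 3: at line 3 remove [mhcn,yfw] add [slkz,oqj] -> 11 lines: epn yms ccyiw iwnpf slkz oqj qaso tzli cgjs eskb lofap
Hunk 4: at line 1 remove [ccyiw,iwnpf] add [qxi] -> 10 lines: epn yms qxi slkz oqj qaso tzli cgjs eskb lofap
Hunk 5: at line 3 remove [slkz] add [xnqw] -> 10 lines: epn yms qxi xnqw oqj qaso tzli cgjs eskb lofap
Hunk 6: at line 8 remove [eskb] add [gqf,yco] -> 11 lines: epn yms qxi xnqw oqj qaso tzli cgjs gqf yco lofap
Hunk 7: at line 2 remove [qxi,xnqw,oqj] add [mggy,oce,ugpj] -> 11 lines: epn yms mggy oce ugpj qaso tzli cgjs gqf yco lofap
Final line 5: ugpj

Answer: ugpj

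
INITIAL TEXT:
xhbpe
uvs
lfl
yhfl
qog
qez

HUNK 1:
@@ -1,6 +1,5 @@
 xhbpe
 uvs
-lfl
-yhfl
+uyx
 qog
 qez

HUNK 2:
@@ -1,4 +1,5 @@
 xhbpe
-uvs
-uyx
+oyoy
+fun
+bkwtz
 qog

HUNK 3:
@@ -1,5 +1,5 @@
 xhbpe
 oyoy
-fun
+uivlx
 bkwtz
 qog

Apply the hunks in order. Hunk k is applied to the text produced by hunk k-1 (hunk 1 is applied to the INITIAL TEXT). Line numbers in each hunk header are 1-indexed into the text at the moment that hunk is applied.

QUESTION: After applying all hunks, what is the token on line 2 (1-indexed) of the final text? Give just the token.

Hunk 1: at line 1 remove [lfl,yhfl] add [uyx] -> 5 lines: xhbpe uvs uyx qog qez
Hunk 2: at line 1 remove [uvs,uyx] add [oyoy,fun,bkwtz] -> 6 lines: xhbpe oyoy fun bkwtz qog qez
Hunk 3: at line 1 remove [fun] add [uivlx] -> 6 lines: xhbpe oyoy uivlx bkwtz qog qez
Final line 2: oyoy

Answer: oyoy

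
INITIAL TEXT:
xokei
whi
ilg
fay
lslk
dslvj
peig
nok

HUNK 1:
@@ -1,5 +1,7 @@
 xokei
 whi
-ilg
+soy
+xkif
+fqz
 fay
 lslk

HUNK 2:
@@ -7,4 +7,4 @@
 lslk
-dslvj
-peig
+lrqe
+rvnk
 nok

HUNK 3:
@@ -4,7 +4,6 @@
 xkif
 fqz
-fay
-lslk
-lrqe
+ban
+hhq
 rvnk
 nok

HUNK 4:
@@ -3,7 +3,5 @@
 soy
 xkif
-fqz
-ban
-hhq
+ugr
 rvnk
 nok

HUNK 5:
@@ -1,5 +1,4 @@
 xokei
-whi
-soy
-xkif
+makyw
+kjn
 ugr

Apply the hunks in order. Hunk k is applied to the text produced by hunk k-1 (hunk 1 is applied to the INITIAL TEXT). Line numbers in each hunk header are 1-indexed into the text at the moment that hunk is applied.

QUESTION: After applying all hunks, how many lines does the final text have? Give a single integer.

Answer: 6

Derivation:
Hunk 1: at line 1 remove [ilg] add [soy,xkif,fqz] -> 10 lines: xokei whi soy xkif fqz fay lslk dslvj peig nok
Hunk 2: at line 7 remove [dslvj,peig] add [lrqe,rvnk] -> 10 lines: xokei whi soy xkif fqz fay lslk lrqe rvnk nok
Hunk 3: at line 4 remove [fay,lslk,lrqe] add [ban,hhq] -> 9 lines: xokei whi soy xkif fqz ban hhq rvnk nok
Hunk 4: at line 3 remove [fqz,ban,hhq] add [ugr] -> 7 lines: xokei whi soy xkif ugr rvnk nok
Hunk 5: at line 1 remove [whi,soy,xkif] add [makyw,kjn] -> 6 lines: xokei makyw kjn ugr rvnk nok
Final line count: 6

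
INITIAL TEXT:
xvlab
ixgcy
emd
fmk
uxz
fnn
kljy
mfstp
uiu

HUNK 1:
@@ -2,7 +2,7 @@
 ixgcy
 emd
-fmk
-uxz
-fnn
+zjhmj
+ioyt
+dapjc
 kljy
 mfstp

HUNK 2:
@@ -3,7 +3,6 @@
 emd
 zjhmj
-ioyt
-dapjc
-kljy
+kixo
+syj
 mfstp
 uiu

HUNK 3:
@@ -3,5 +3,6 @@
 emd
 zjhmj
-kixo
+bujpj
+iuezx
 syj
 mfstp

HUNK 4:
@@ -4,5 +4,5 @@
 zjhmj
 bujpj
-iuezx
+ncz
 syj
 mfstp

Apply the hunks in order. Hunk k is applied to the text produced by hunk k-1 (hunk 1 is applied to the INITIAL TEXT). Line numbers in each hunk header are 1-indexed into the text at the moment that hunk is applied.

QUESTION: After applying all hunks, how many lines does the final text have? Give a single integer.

Answer: 9

Derivation:
Hunk 1: at line 2 remove [fmk,uxz,fnn] add [zjhmj,ioyt,dapjc] -> 9 lines: xvlab ixgcy emd zjhmj ioyt dapjc kljy mfstp uiu
Hunk 2: at line 3 remove [ioyt,dapjc,kljy] add [kixo,syj] -> 8 lines: xvlab ixgcy emd zjhmj kixo syj mfstp uiu
Hunk 3: at line 3 remove [kixo] add [bujpj,iuezx] -> 9 lines: xvlab ixgcy emd zjhmj bujpj iuezx syj mfstp uiu
Hunk 4: at line 4 remove [iuezx] add [ncz] -> 9 lines: xvlab ixgcy emd zjhmj bujpj ncz syj mfstp uiu
Final line count: 9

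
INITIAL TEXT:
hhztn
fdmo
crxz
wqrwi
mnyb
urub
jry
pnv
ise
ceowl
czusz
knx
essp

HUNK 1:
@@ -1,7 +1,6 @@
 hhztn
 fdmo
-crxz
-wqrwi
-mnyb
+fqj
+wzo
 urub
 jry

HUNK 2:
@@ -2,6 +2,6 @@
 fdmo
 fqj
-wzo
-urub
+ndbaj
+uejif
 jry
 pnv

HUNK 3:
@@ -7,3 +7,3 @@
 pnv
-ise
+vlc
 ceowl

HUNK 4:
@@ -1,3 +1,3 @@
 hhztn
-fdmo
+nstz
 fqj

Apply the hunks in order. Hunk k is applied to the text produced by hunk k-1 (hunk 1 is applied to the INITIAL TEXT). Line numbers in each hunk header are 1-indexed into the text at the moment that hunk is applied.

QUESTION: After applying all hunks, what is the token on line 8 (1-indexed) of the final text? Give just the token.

Hunk 1: at line 1 remove [crxz,wqrwi,mnyb] add [fqj,wzo] -> 12 lines: hhztn fdmo fqj wzo urub jry pnv ise ceowl czusz knx essp
Hunk 2: at line 2 remove [wzo,urub] add [ndbaj,uejif] -> 12 lines: hhztn fdmo fqj ndbaj uejif jry pnv ise ceowl czusz knx essp
Hunk 3: at line 7 remove [ise] add [vlc] -> 12 lines: hhztn fdmo fqj ndbaj uejif jry pnv vlc ceowl czusz knx essp
Hunk 4: at line 1 remove [fdmo] add [nstz] -> 12 lines: hhztn nstz fqj ndbaj uejif jry pnv vlc ceowl czusz knx essp
Final line 8: vlc

Answer: vlc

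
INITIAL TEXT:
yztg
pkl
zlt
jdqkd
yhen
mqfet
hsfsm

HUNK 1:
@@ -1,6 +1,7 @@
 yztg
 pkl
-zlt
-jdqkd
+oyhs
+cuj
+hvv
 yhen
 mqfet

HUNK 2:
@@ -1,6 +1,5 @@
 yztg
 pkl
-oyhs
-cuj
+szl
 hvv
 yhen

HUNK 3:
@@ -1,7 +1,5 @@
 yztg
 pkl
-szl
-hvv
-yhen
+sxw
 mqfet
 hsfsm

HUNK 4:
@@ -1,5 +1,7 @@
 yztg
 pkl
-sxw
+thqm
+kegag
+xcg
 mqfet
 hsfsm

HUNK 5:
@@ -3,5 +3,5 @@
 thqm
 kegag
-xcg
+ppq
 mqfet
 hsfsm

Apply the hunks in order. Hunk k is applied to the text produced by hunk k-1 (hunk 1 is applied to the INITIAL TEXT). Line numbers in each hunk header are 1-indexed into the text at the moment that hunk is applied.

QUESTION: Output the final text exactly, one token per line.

Hunk 1: at line 1 remove [zlt,jdqkd] add [oyhs,cuj,hvv] -> 8 lines: yztg pkl oyhs cuj hvv yhen mqfet hsfsm
Hunk 2: at line 1 remove [oyhs,cuj] add [szl] -> 7 lines: yztg pkl szl hvv yhen mqfet hsfsm
Hunk 3: at line 1 remove [szl,hvv,yhen] add [sxw] -> 5 lines: yztg pkl sxw mqfet hsfsm
Hunk 4: at line 1 remove [sxw] add [thqm,kegag,xcg] -> 7 lines: yztg pkl thqm kegag xcg mqfet hsfsm
Hunk 5: at line 3 remove [xcg] add [ppq] -> 7 lines: yztg pkl thqm kegag ppq mqfet hsfsm

Answer: yztg
pkl
thqm
kegag
ppq
mqfet
hsfsm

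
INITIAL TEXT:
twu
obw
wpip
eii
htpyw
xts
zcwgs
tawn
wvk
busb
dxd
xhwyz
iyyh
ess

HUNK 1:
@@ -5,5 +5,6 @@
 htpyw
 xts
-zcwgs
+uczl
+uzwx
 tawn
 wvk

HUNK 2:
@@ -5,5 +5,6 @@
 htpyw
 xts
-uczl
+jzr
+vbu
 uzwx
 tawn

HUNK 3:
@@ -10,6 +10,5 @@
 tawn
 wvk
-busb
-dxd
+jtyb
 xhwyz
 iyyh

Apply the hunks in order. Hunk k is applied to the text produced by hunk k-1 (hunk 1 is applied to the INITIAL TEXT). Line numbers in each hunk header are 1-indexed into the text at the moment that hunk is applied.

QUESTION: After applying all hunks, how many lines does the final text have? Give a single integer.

Answer: 15

Derivation:
Hunk 1: at line 5 remove [zcwgs] add [uczl,uzwx] -> 15 lines: twu obw wpip eii htpyw xts uczl uzwx tawn wvk busb dxd xhwyz iyyh ess
Hunk 2: at line 5 remove [uczl] add [jzr,vbu] -> 16 lines: twu obw wpip eii htpyw xts jzr vbu uzwx tawn wvk busb dxd xhwyz iyyh ess
Hunk 3: at line 10 remove [busb,dxd] add [jtyb] -> 15 lines: twu obw wpip eii htpyw xts jzr vbu uzwx tawn wvk jtyb xhwyz iyyh ess
Final line count: 15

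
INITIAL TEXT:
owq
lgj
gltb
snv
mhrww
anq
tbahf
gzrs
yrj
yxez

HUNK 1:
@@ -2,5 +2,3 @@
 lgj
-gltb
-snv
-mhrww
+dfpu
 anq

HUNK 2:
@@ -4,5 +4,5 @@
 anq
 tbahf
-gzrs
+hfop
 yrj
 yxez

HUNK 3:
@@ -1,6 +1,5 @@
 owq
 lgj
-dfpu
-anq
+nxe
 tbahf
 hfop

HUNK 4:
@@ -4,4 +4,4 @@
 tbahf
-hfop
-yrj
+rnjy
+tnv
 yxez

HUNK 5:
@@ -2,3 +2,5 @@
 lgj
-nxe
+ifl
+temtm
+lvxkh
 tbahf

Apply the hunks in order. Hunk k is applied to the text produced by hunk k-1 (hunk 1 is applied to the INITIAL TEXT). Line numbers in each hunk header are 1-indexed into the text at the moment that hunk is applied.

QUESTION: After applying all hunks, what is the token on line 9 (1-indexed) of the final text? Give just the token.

Hunk 1: at line 2 remove [gltb,snv,mhrww] add [dfpu] -> 8 lines: owq lgj dfpu anq tbahf gzrs yrj yxez
Hunk 2: at line 4 remove [gzrs] add [hfop] -> 8 lines: owq lgj dfpu anq tbahf hfop yrj yxez
Hunk 3: at line 1 remove [dfpu,anq] add [nxe] -> 7 lines: owq lgj nxe tbahf hfop yrj yxez
Hunk 4: at line 4 remove [hfop,yrj] add [rnjy,tnv] -> 7 lines: owq lgj nxe tbahf rnjy tnv yxez
Hunk 5: at line 2 remove [nxe] add [ifl,temtm,lvxkh] -> 9 lines: owq lgj ifl temtm lvxkh tbahf rnjy tnv yxez
Final line 9: yxez

Answer: yxez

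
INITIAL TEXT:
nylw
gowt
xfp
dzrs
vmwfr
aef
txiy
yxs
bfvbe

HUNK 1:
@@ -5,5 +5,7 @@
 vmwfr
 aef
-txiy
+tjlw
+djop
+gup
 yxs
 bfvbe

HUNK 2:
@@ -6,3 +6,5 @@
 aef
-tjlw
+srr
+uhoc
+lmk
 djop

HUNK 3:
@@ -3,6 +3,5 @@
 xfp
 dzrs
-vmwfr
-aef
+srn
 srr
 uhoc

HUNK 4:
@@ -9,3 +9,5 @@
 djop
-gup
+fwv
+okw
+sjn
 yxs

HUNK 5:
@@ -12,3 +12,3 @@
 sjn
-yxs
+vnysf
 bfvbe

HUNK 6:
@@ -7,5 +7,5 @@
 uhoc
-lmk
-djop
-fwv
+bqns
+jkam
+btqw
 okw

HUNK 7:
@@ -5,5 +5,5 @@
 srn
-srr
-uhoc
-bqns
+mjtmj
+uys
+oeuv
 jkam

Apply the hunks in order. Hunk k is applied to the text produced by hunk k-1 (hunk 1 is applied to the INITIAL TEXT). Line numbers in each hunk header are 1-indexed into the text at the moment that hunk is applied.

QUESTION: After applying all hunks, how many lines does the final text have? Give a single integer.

Answer: 14

Derivation:
Hunk 1: at line 5 remove [txiy] add [tjlw,djop,gup] -> 11 lines: nylw gowt xfp dzrs vmwfr aef tjlw djop gup yxs bfvbe
Hunk 2: at line 6 remove [tjlw] add [srr,uhoc,lmk] -> 13 lines: nylw gowt xfp dzrs vmwfr aef srr uhoc lmk djop gup yxs bfvbe
Hunk 3: at line 3 remove [vmwfr,aef] add [srn] -> 12 lines: nylw gowt xfp dzrs srn srr uhoc lmk djop gup yxs bfvbe
Hunk 4: at line 9 remove [gup] add [fwv,okw,sjn] -> 14 lines: nylw gowt xfp dzrs srn srr uhoc lmk djop fwv okw sjn yxs bfvbe
Hunk 5: at line 12 remove [yxs] add [vnysf] -> 14 lines: nylw gowt xfp dzrs srn srr uhoc lmk djop fwv okw sjn vnysf bfvbe
Hunk 6: at line 7 remove [lmk,djop,fwv] add [bqns,jkam,btqw] -> 14 lines: nylw gowt xfp dzrs srn srr uhoc bqns jkam btqw okw sjn vnysf bfvbe
Hunk 7: at line 5 remove [srr,uhoc,bqns] add [mjtmj,uys,oeuv] -> 14 lines: nylw gowt xfp dzrs srn mjtmj uys oeuv jkam btqw okw sjn vnysf bfvbe
Final line count: 14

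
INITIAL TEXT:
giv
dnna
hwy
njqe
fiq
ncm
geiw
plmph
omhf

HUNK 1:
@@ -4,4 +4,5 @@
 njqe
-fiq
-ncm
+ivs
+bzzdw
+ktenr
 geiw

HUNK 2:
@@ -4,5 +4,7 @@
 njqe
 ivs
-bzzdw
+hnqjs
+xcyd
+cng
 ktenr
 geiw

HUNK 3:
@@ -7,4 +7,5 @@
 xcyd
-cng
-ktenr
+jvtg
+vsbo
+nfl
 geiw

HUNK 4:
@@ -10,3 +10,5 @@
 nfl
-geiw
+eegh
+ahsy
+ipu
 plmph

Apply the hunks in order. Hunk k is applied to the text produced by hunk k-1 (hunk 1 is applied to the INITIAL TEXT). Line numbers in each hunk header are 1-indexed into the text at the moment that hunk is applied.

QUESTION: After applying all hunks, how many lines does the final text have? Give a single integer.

Answer: 15

Derivation:
Hunk 1: at line 4 remove [fiq,ncm] add [ivs,bzzdw,ktenr] -> 10 lines: giv dnna hwy njqe ivs bzzdw ktenr geiw plmph omhf
Hunk 2: at line 4 remove [bzzdw] add [hnqjs,xcyd,cng] -> 12 lines: giv dnna hwy njqe ivs hnqjs xcyd cng ktenr geiw plmph omhf
Hunk 3: at line 7 remove [cng,ktenr] add [jvtg,vsbo,nfl] -> 13 lines: giv dnna hwy njqe ivs hnqjs xcyd jvtg vsbo nfl geiw plmph omhf
Hunk 4: at line 10 remove [geiw] add [eegh,ahsy,ipu] -> 15 lines: giv dnna hwy njqe ivs hnqjs xcyd jvtg vsbo nfl eegh ahsy ipu plmph omhf
Final line count: 15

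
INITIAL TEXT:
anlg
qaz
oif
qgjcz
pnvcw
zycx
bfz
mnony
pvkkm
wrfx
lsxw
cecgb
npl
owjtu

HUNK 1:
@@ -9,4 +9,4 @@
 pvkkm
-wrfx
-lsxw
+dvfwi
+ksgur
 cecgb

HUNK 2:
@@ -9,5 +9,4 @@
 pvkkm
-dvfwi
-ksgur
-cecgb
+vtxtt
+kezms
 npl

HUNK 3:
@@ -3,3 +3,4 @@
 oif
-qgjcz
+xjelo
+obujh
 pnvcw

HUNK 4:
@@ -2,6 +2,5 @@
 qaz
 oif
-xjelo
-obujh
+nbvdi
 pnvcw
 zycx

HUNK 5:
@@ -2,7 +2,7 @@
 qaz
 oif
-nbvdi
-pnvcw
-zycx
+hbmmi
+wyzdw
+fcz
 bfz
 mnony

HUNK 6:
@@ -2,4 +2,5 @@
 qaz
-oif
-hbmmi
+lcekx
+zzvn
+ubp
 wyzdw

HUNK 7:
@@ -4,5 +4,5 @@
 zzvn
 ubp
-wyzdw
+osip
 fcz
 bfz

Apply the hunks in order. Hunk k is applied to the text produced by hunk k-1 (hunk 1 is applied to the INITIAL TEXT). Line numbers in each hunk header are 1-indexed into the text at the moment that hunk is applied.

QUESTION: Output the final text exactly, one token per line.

Answer: anlg
qaz
lcekx
zzvn
ubp
osip
fcz
bfz
mnony
pvkkm
vtxtt
kezms
npl
owjtu

Derivation:
Hunk 1: at line 9 remove [wrfx,lsxw] add [dvfwi,ksgur] -> 14 lines: anlg qaz oif qgjcz pnvcw zycx bfz mnony pvkkm dvfwi ksgur cecgb npl owjtu
Hunk 2: at line 9 remove [dvfwi,ksgur,cecgb] add [vtxtt,kezms] -> 13 lines: anlg qaz oif qgjcz pnvcw zycx bfz mnony pvkkm vtxtt kezms npl owjtu
Hunk 3: at line 3 remove [qgjcz] add [xjelo,obujh] -> 14 lines: anlg qaz oif xjelo obujh pnvcw zycx bfz mnony pvkkm vtxtt kezms npl owjtu
Hunk 4: at line 2 remove [xjelo,obujh] add [nbvdi] -> 13 lines: anlg qaz oif nbvdi pnvcw zycx bfz mnony pvkkm vtxtt kezms npl owjtu
Hunk 5: at line 2 remove [nbvdi,pnvcw,zycx] add [hbmmi,wyzdw,fcz] -> 13 lines: anlg qaz oif hbmmi wyzdw fcz bfz mnony pvkkm vtxtt kezms npl owjtu
Hunk 6: at line 2 remove [oif,hbmmi] add [lcekx,zzvn,ubp] -> 14 lines: anlg qaz lcekx zzvn ubp wyzdw fcz bfz mnony pvkkm vtxtt kezms npl owjtu
Hunk 7: at line 4 remove [wyzdw] add [osip] -> 14 lines: anlg qaz lcekx zzvn ubp osip fcz bfz mnony pvkkm vtxtt kezms npl owjtu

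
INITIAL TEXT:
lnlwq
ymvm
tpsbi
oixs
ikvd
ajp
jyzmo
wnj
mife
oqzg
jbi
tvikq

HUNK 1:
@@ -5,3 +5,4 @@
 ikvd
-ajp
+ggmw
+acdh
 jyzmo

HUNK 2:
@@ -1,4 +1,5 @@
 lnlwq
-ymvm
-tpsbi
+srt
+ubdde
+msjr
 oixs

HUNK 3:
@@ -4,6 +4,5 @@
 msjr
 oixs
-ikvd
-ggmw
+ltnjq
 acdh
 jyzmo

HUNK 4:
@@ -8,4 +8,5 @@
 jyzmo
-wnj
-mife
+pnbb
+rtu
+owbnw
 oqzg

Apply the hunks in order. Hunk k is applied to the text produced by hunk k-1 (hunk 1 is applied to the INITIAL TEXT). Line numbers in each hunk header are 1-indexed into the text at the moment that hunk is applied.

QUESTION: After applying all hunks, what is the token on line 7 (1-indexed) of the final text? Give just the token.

Answer: acdh

Derivation:
Hunk 1: at line 5 remove [ajp] add [ggmw,acdh] -> 13 lines: lnlwq ymvm tpsbi oixs ikvd ggmw acdh jyzmo wnj mife oqzg jbi tvikq
Hunk 2: at line 1 remove [ymvm,tpsbi] add [srt,ubdde,msjr] -> 14 lines: lnlwq srt ubdde msjr oixs ikvd ggmw acdh jyzmo wnj mife oqzg jbi tvikq
Hunk 3: at line 4 remove [ikvd,ggmw] add [ltnjq] -> 13 lines: lnlwq srt ubdde msjr oixs ltnjq acdh jyzmo wnj mife oqzg jbi tvikq
Hunk 4: at line 8 remove [wnj,mife] add [pnbb,rtu,owbnw] -> 14 lines: lnlwq srt ubdde msjr oixs ltnjq acdh jyzmo pnbb rtu owbnw oqzg jbi tvikq
Final line 7: acdh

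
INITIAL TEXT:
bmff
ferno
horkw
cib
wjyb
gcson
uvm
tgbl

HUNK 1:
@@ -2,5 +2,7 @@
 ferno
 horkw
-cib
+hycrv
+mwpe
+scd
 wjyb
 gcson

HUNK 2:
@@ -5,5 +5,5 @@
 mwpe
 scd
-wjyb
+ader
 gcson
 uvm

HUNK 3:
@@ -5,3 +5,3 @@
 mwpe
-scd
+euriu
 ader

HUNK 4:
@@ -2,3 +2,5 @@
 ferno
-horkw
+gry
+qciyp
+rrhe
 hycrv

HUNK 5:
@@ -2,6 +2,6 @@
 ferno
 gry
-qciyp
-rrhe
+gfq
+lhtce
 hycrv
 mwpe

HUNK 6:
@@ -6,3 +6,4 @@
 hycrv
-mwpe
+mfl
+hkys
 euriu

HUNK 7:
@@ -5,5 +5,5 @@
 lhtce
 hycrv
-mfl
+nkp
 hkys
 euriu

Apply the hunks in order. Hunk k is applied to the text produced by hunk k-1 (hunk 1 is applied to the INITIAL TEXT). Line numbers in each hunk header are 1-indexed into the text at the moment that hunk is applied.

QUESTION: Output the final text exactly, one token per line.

Hunk 1: at line 2 remove [cib] add [hycrv,mwpe,scd] -> 10 lines: bmff ferno horkw hycrv mwpe scd wjyb gcson uvm tgbl
Hunk 2: at line 5 remove [wjyb] add [ader] -> 10 lines: bmff ferno horkw hycrv mwpe scd ader gcson uvm tgbl
Hunk 3: at line 5 remove [scd] add [euriu] -> 10 lines: bmff ferno horkw hycrv mwpe euriu ader gcson uvm tgbl
Hunk 4: at line 2 remove [horkw] add [gry,qciyp,rrhe] -> 12 lines: bmff ferno gry qciyp rrhe hycrv mwpe euriu ader gcson uvm tgbl
Hunk 5: at line 2 remove [qciyp,rrhe] add [gfq,lhtce] -> 12 lines: bmff ferno gry gfq lhtce hycrv mwpe euriu ader gcson uvm tgbl
Hunk 6: at line 6 remove [mwpe] add [mfl,hkys] -> 13 lines: bmff ferno gry gfq lhtce hycrv mfl hkys euriu ader gcson uvm tgbl
Hunk 7: at line 5 remove [mfl] add [nkp] -> 13 lines: bmff ferno gry gfq lhtce hycrv nkp hkys euriu ader gcson uvm tgbl

Answer: bmff
ferno
gry
gfq
lhtce
hycrv
nkp
hkys
euriu
ader
gcson
uvm
tgbl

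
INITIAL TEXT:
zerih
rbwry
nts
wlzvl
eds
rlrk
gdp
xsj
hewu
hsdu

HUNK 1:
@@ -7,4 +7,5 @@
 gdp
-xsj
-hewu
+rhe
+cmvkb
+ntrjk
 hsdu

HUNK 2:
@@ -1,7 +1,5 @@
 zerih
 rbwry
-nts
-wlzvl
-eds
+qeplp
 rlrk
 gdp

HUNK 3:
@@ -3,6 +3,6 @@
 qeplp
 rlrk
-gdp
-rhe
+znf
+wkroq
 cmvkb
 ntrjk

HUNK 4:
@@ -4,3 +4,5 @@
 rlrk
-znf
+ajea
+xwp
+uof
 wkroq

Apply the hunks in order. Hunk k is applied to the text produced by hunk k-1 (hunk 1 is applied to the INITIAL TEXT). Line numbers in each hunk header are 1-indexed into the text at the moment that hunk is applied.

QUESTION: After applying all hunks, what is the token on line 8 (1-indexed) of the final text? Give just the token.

Hunk 1: at line 7 remove [xsj,hewu] add [rhe,cmvkb,ntrjk] -> 11 lines: zerih rbwry nts wlzvl eds rlrk gdp rhe cmvkb ntrjk hsdu
Hunk 2: at line 1 remove [nts,wlzvl,eds] add [qeplp] -> 9 lines: zerih rbwry qeplp rlrk gdp rhe cmvkb ntrjk hsdu
Hunk 3: at line 3 remove [gdp,rhe] add [znf,wkroq] -> 9 lines: zerih rbwry qeplp rlrk znf wkroq cmvkb ntrjk hsdu
Hunk 4: at line 4 remove [znf] add [ajea,xwp,uof] -> 11 lines: zerih rbwry qeplp rlrk ajea xwp uof wkroq cmvkb ntrjk hsdu
Final line 8: wkroq

Answer: wkroq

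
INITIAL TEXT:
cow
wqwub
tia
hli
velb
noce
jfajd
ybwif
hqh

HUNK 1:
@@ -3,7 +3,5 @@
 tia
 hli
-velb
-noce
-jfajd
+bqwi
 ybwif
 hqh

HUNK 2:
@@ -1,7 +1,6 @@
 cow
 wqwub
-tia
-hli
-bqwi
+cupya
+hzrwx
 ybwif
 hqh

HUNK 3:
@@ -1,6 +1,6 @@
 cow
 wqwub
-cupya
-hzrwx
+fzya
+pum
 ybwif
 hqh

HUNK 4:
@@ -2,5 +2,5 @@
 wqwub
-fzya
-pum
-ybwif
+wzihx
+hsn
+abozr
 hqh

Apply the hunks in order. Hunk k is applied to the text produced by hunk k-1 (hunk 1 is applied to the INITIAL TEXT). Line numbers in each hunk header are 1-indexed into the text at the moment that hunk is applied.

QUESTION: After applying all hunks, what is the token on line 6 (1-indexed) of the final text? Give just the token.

Hunk 1: at line 3 remove [velb,noce,jfajd] add [bqwi] -> 7 lines: cow wqwub tia hli bqwi ybwif hqh
Hunk 2: at line 1 remove [tia,hli,bqwi] add [cupya,hzrwx] -> 6 lines: cow wqwub cupya hzrwx ybwif hqh
Hunk 3: at line 1 remove [cupya,hzrwx] add [fzya,pum] -> 6 lines: cow wqwub fzya pum ybwif hqh
Hunk 4: at line 2 remove [fzya,pum,ybwif] add [wzihx,hsn,abozr] -> 6 lines: cow wqwub wzihx hsn abozr hqh
Final line 6: hqh

Answer: hqh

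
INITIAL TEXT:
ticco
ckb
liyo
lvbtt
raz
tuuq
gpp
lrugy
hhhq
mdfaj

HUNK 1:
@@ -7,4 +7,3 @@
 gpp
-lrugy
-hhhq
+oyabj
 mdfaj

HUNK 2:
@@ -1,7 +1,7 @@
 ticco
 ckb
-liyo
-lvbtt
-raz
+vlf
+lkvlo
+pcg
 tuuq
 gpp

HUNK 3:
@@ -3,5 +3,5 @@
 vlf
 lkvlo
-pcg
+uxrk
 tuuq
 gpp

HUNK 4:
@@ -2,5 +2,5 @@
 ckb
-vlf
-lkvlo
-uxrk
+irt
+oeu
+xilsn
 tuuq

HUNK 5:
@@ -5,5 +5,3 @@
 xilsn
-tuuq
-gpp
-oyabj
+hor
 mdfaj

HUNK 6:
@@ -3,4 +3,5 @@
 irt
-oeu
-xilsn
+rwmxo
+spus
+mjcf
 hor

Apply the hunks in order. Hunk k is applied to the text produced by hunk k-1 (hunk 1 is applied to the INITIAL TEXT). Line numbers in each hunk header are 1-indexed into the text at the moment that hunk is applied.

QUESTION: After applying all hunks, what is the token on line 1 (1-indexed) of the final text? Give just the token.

Answer: ticco

Derivation:
Hunk 1: at line 7 remove [lrugy,hhhq] add [oyabj] -> 9 lines: ticco ckb liyo lvbtt raz tuuq gpp oyabj mdfaj
Hunk 2: at line 1 remove [liyo,lvbtt,raz] add [vlf,lkvlo,pcg] -> 9 lines: ticco ckb vlf lkvlo pcg tuuq gpp oyabj mdfaj
Hunk 3: at line 3 remove [pcg] add [uxrk] -> 9 lines: ticco ckb vlf lkvlo uxrk tuuq gpp oyabj mdfaj
Hunk 4: at line 2 remove [vlf,lkvlo,uxrk] add [irt,oeu,xilsn] -> 9 lines: ticco ckb irt oeu xilsn tuuq gpp oyabj mdfaj
Hunk 5: at line 5 remove [tuuq,gpp,oyabj] add [hor] -> 7 lines: ticco ckb irt oeu xilsn hor mdfaj
Hunk 6: at line 3 remove [oeu,xilsn] add [rwmxo,spus,mjcf] -> 8 lines: ticco ckb irt rwmxo spus mjcf hor mdfaj
Final line 1: ticco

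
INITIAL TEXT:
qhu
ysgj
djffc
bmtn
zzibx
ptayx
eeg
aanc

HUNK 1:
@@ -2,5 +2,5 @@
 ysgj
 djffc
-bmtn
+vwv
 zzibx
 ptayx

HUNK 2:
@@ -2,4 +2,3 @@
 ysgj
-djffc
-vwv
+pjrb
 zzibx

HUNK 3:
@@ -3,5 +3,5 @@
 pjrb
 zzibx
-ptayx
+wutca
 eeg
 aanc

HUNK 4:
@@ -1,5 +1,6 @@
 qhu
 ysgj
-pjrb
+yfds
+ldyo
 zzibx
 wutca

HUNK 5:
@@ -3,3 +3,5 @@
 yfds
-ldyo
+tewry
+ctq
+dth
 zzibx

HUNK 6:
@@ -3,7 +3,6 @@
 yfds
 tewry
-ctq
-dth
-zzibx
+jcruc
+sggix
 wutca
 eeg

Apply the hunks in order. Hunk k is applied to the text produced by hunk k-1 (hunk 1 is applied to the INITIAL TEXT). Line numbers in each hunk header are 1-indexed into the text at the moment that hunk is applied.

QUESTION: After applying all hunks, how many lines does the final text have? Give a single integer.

Hunk 1: at line 2 remove [bmtn] add [vwv] -> 8 lines: qhu ysgj djffc vwv zzibx ptayx eeg aanc
Hunk 2: at line 2 remove [djffc,vwv] add [pjrb] -> 7 lines: qhu ysgj pjrb zzibx ptayx eeg aanc
Hunk 3: at line 3 remove [ptayx] add [wutca] -> 7 lines: qhu ysgj pjrb zzibx wutca eeg aanc
Hunk 4: at line 1 remove [pjrb] add [yfds,ldyo] -> 8 lines: qhu ysgj yfds ldyo zzibx wutca eeg aanc
Hunk 5: at line 3 remove [ldyo] add [tewry,ctq,dth] -> 10 lines: qhu ysgj yfds tewry ctq dth zzibx wutca eeg aanc
Hunk 6: at line 3 remove [ctq,dth,zzibx] add [jcruc,sggix] -> 9 lines: qhu ysgj yfds tewry jcruc sggix wutca eeg aanc
Final line count: 9

Answer: 9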